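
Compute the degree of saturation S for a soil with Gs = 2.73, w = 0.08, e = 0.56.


Using S = Gs * w / e
S = 2.73 * 0.08 / 0.56
S = 0.39


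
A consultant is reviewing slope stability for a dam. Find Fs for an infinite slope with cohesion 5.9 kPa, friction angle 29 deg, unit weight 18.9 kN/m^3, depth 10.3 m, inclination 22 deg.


Result: 1.459

Derivation:
Using Fs = c / (gamma*H*sin(beta)*cos(beta)) + tan(phi)/tan(beta)
Cohesion contribution = 5.9 / (18.9*10.3*sin(22)*cos(22))
Cohesion contribution = 0.0872593
Friction contribution = tan(29)/tan(22) = 1.37196
Fs = 0.0872593 + 1.37196
Fs = 1.459


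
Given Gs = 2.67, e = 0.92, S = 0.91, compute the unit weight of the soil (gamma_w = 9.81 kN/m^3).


Using gamma = gamma_w * (Gs + S*e) / (1 + e)
Numerator: Gs + S*e = 2.67 + 0.91*0.92 = 3.5072
Denominator: 1 + e = 1 + 0.92 = 1.92
gamma = 9.81 * 3.5072 / 1.92
gamma = 17.92 kN/m^3


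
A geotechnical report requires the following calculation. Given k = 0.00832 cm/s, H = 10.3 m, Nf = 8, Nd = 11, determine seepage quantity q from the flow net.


Convert k to m/s for unit consistency with H:
k = 0.00832 cm/s = 0.00832 / 100 m/s = 8.32e-05 m/s
Using q = k * H * Nf / Nd
Nf / Nd = 8 / 11 = 0.7273
q = 8.32e-05 * 10.3 * 0.7273
q = 0.0006232 m^3/s per m


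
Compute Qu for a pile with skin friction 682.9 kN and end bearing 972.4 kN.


Result: 1655.3 kN

Derivation:
Using Qu = Qf + Qb
Qu = 682.9 + 972.4
Qu = 1655.3 kN


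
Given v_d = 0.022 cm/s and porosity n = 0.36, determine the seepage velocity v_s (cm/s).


Using v_s = v_d / n
v_s = 0.022 / 0.36
v_s = 0.06111 cm/s


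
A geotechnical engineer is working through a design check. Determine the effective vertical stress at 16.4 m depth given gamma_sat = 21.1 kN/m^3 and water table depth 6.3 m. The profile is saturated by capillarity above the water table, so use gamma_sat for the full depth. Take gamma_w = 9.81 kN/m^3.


Result: 246.96 kPa

Derivation:
Total stress = gamma_sat * depth
sigma = 21.1 * 16.4 = 346.04 kPa
Pore water pressure u = gamma_w * (depth - d_wt)
u = 9.81 * (16.4 - 6.3) = 99.081 kPa
Effective stress = sigma - u
sigma' = 346.04 - 99.081 = 246.96 kPa


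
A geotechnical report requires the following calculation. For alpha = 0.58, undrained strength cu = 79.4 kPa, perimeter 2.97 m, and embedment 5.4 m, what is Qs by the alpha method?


Using Qs = alpha * cu * perimeter * L
Qs = 0.58 * 79.4 * 2.97 * 5.4
Qs = 738.58 kN


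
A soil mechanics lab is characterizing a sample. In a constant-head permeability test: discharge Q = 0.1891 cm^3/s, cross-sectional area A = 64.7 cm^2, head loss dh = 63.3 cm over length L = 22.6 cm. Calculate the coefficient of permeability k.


Compute hydraulic gradient:
i = dh / L = 63.3 / 22.6 = 2.80088
Then apply Darcy's law:
k = Q / (A * i)
k = 0.1891 / (64.7 * 2.80088)
k = 0.1891 / 181.217
k = 0.001043 cm/s


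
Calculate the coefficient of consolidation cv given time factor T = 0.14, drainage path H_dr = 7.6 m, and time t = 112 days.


Result: 0.0722 m^2/day

Derivation:
Using cv = T * H_dr^2 / t
H_dr^2 = 7.6^2 = 57.76
cv = 0.14 * 57.76 / 112
cv = 0.0722 m^2/day


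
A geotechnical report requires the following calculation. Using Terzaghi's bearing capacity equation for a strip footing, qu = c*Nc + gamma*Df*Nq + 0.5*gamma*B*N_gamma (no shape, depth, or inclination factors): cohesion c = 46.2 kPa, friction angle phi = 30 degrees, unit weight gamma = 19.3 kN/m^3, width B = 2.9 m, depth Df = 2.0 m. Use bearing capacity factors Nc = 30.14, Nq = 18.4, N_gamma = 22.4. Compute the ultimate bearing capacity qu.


Compute qu = c*Nc + gamma*Df*Nq + 0.5*gamma*B*N_gamma
Term 1: 46.2 * 30.14 = 1392.468
Term 2: 19.3 * 2.0 * 18.4 = 710.24
Term 3: 0.5 * 19.3 * 2.9 * 22.4 = 626.864
qu = 1392.468 + 710.24 + 626.864
qu = 2729.57 kPa


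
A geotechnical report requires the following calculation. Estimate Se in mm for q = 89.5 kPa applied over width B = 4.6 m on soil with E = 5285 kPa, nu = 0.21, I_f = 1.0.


Using Se = q * B * (1 - nu^2) * I_f / E
1 - nu^2 = 1 - 0.21^2 = 0.9559
Se = 89.5 * 4.6 * 0.9559 * 1.0 / 5285
Se = 0.074464 m
Convert to mm: Se = 0.074464 * 1000 = 74.464 mm


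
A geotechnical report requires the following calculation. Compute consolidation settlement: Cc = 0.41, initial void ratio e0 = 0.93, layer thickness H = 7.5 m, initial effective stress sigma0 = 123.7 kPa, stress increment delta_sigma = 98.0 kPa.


Using Sc = Cc * H / (1 + e0) * log10((sigma0 + delta_sigma) / sigma0)
Stress ratio = (123.7 + 98.0) / 123.7 = 1.79224
log10(1.79224) = 0.253396
Cc * H / (1 + e0) = 0.41 * 7.5 / (1 + 0.93) = 1.59326
Sc = 1.59326 * 0.253396
Sc = 0.4037 m


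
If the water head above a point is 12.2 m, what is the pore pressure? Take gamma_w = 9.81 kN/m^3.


Result: 119.68 kPa

Derivation:
Using u = gamma_w * h_w
u = 9.81 * 12.2
u = 119.68 kPa


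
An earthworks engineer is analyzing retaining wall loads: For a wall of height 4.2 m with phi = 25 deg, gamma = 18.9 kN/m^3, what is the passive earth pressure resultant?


Compute passive earth pressure coefficient:
Kp = tan^2(45 + phi/2) = tan^2(57.5) = 2.463913
Compute passive force:
Pp = 0.5 * Kp * gamma * H^2
Pp = 0.5 * 2.463913 * 18.9 * 4.2^2
Pp = 410.73 kN/m


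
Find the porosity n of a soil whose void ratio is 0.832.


Using the relation n = e / (1 + e)
n = 0.832 / (1 + 0.832)
n = 0.832 / 1.832
n = 0.4541


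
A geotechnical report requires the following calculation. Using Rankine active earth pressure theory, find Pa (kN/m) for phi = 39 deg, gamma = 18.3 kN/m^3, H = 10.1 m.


Compute active earth pressure coefficient:
Ka = tan^2(45 - phi/2) = tan^2(25.5) = 0.227506
Compute active force:
Pa = 0.5 * Ka * gamma * H^2
Pa = 0.5 * 0.227506 * 18.3 * 10.1^2
Pa = 212.35 kN/m


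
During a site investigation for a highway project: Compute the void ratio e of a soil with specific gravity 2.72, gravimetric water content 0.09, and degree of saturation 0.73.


Using the relation e = Gs * w / S
e = 2.72 * 0.09 / 0.73
e = 0.3353


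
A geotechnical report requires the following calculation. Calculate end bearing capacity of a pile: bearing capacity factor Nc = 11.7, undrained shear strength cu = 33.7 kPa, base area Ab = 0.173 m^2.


Result: 68.21 kN

Derivation:
Using Qb = Nc * cu * Ab
Qb = 11.7 * 33.7 * 0.173
Qb = 68.21 kN


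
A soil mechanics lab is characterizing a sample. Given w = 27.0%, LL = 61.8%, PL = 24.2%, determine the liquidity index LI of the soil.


Result: 0.074

Derivation:
First compute the plasticity index:
PI = LL - PL = 61.8 - 24.2 = 37.6
Then compute the liquidity index:
LI = (w - PL) / PI
LI = (27.0 - 24.2) / 37.6
LI = 0.074


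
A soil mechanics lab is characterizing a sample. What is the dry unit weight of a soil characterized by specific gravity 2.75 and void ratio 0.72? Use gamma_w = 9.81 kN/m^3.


Using gamma_d = Gs * gamma_w / (1 + e)
gamma_d = 2.75 * 9.81 / (1 + 0.72)
gamma_d = 2.75 * 9.81 / 1.72
gamma_d = 15.685 kN/m^3


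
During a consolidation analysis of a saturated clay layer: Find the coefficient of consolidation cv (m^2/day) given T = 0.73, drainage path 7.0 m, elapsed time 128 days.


Result: 0.27945 m^2/day

Derivation:
Using cv = T * H_dr^2 / t
H_dr^2 = 7.0^2 = 49.0
cv = 0.73 * 49.0 / 128
cv = 0.27945 m^2/day


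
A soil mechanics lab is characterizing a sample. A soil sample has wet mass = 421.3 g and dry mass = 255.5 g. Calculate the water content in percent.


Using w = (m_wet - m_dry) / m_dry * 100
m_wet - m_dry = 421.3 - 255.5 = 165.8 g
w = 165.8 / 255.5 * 100
w = 64.89 %


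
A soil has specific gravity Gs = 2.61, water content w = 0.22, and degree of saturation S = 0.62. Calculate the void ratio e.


Using the relation e = Gs * w / S
e = 2.61 * 0.22 / 0.62
e = 0.9261


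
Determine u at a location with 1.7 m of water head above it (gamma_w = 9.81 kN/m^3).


Result: 16.68 kPa

Derivation:
Using u = gamma_w * h_w
u = 9.81 * 1.7
u = 16.68 kPa


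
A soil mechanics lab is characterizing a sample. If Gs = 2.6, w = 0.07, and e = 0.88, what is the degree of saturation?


Using S = Gs * w / e
S = 2.6 * 0.07 / 0.88
S = 0.2068


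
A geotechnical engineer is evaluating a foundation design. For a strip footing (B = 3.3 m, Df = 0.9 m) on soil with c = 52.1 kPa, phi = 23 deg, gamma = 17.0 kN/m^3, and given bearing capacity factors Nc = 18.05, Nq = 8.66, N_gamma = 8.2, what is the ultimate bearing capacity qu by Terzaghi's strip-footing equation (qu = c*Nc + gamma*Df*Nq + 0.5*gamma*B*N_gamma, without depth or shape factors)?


Compute qu = c*Nc + gamma*Df*Nq + 0.5*gamma*B*N_gamma
Term 1: 52.1 * 18.05 = 940.405
Term 2: 17.0 * 0.9 * 8.66 = 132.498
Term 3: 0.5 * 17.0 * 3.3 * 8.2 = 230.01
qu = 940.405 + 132.498 + 230.01
qu = 1302.91 kPa


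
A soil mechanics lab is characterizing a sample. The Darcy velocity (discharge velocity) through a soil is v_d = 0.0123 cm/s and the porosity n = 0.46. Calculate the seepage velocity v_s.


Result: 0.02674 cm/s

Derivation:
Using v_s = v_d / n
v_s = 0.0123 / 0.46
v_s = 0.02674 cm/s


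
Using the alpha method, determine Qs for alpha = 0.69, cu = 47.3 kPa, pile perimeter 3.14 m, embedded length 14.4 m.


Using Qs = alpha * cu * perimeter * L
Qs = 0.69 * 47.3 * 3.14 * 14.4
Qs = 1475.71 kN


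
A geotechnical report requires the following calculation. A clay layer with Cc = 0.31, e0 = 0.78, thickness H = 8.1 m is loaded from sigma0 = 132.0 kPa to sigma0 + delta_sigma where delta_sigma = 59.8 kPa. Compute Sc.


Using Sc = Cc * H / (1 + e0) * log10((sigma0 + delta_sigma) / sigma0)
Stress ratio = (132.0 + 59.8) / 132.0 = 1.45303
log10(1.45303) = 0.162275
Cc * H / (1 + e0) = 0.31 * 8.1 / (1 + 0.78) = 1.41067
Sc = 1.41067 * 0.162275
Sc = 0.2289 m


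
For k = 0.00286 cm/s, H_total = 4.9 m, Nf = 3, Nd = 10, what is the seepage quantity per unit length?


Result: 4.204e-05 m^3/s per m

Derivation:
Convert k to m/s for unit consistency with H:
k = 0.00286 cm/s = 0.00286 / 100 m/s = 2.86e-05 m/s
Using q = k * H * Nf / Nd
Nf / Nd = 3 / 10 = 0.3
q = 2.86e-05 * 4.9 * 0.3
q = 4.204e-05 m^3/s per m


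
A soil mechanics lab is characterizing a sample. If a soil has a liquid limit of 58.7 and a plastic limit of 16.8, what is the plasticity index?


Using PI = LL - PL
PI = 58.7 - 16.8
PI = 41.9


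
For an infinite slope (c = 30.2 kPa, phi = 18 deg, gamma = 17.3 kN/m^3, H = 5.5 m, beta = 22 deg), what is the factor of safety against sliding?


Result: 1.718

Derivation:
Using Fs = c / (gamma*H*sin(beta)*cos(beta)) + tan(phi)/tan(beta)
Cohesion contribution = 30.2 / (17.3*5.5*sin(22)*cos(22))
Cohesion contribution = 0.913812
Friction contribution = tan(18)/tan(22) = 0.804204
Fs = 0.913812 + 0.804204
Fs = 1.718


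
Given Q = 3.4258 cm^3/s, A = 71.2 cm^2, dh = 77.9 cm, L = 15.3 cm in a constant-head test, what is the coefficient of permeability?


Result: 0.00945 cm/s

Derivation:
Compute hydraulic gradient:
i = dh / L = 77.9 / 15.3 = 5.0915
Then apply Darcy's law:
k = Q / (A * i)
k = 3.4258 / (71.2 * 5.0915)
k = 3.4258 / 362.515
k = 0.00945 cm/s


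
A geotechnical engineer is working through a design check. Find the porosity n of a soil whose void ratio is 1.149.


Using the relation n = e / (1 + e)
n = 1.149 / (1 + 1.149)
n = 1.149 / 2.149
n = 0.5347


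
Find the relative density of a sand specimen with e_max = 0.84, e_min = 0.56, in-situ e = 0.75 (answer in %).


Using Dr = (e_max - e) / (e_max - e_min) * 100
e_max - e = 0.84 - 0.75 = 0.09
e_max - e_min = 0.84 - 0.56 = 0.28
Dr = 0.09 / 0.28 * 100
Dr = 32.14 %


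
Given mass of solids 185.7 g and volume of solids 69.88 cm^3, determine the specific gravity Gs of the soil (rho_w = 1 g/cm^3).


Using Gs = m_s / (V_s * rho_w)
Since rho_w = 1 g/cm^3:
Gs = 185.7 / 69.88
Gs = 2.657


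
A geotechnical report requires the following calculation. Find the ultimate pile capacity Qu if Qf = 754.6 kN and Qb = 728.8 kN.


Using Qu = Qf + Qb
Qu = 754.6 + 728.8
Qu = 1483.4 kN


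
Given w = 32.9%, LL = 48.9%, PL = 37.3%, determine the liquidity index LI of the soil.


Result: -0.379

Derivation:
First compute the plasticity index:
PI = LL - PL = 48.9 - 37.3 = 11.6
Then compute the liquidity index:
LI = (w - PL) / PI
LI = (32.9 - 37.3) / 11.6
LI = -0.379


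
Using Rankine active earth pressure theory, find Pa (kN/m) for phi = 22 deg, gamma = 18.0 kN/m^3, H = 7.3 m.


Compute active earth pressure coefficient:
Ka = tan^2(45 - phi/2) = tan^2(34.0) = 0.454962
Compute active force:
Pa = 0.5 * Ka * gamma * H^2
Pa = 0.5 * 0.454962 * 18.0 * 7.3^2
Pa = 218.2 kN/m


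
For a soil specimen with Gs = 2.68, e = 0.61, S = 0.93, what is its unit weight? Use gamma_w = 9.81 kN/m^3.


Result: 19.786 kN/m^3

Derivation:
Using gamma = gamma_w * (Gs + S*e) / (1 + e)
Numerator: Gs + S*e = 2.68 + 0.93*0.61 = 3.2473
Denominator: 1 + e = 1 + 0.61 = 1.61
gamma = 9.81 * 3.2473 / 1.61
gamma = 19.786 kN/m^3


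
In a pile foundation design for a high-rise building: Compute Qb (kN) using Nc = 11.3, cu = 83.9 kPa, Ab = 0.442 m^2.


Using Qb = Nc * cu * Ab
Qb = 11.3 * 83.9 * 0.442
Qb = 419.05 kN


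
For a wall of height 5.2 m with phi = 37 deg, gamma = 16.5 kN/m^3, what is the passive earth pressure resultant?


Compute passive earth pressure coefficient:
Kp = tan^2(45 + phi/2) = tan^2(63.5) = 4.022791
Compute passive force:
Pp = 0.5 * Kp * gamma * H^2
Pp = 0.5 * 4.022791 * 16.5 * 5.2^2
Pp = 897.4 kN/m


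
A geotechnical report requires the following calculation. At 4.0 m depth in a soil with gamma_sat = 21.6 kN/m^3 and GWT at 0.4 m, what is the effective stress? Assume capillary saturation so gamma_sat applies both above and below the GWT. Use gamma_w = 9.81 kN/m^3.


Total stress = gamma_sat * depth
sigma = 21.6 * 4.0 = 86.4 kPa
Pore water pressure u = gamma_w * (depth - d_wt)
u = 9.81 * (4.0 - 0.4) = 35.316 kPa
Effective stress = sigma - u
sigma' = 86.4 - 35.316 = 51.08 kPa


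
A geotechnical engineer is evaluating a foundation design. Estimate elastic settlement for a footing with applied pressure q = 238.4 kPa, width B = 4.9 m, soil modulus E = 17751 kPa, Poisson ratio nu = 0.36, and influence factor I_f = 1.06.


Using Se = q * B * (1 - nu^2) * I_f / E
1 - nu^2 = 1 - 0.36^2 = 0.8704
Se = 238.4 * 4.9 * 0.8704 * 1.06 / 17751
Se = 0.060716 m
Convert to mm: Se = 0.060716 * 1000 = 60.716 mm


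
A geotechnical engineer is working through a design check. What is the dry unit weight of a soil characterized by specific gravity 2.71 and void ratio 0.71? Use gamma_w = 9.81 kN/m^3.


Using gamma_d = Gs * gamma_w / (1 + e)
gamma_d = 2.71 * 9.81 / (1 + 0.71)
gamma_d = 2.71 * 9.81 / 1.71
gamma_d = 15.547 kN/m^3


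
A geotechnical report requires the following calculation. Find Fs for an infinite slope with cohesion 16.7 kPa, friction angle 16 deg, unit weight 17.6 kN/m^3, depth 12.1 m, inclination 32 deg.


Using Fs = c / (gamma*H*sin(beta)*cos(beta)) + tan(phi)/tan(beta)
Cohesion contribution = 16.7 / (17.6*12.1*sin(32)*cos(32))
Cohesion contribution = 0.174497
Friction contribution = tan(16)/tan(32) = 0.458889
Fs = 0.174497 + 0.458889
Fs = 0.633


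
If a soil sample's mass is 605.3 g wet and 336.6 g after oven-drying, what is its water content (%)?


Using w = (m_wet - m_dry) / m_dry * 100
m_wet - m_dry = 605.3 - 336.6 = 268.7 g
w = 268.7 / 336.6 * 100
w = 79.83 %


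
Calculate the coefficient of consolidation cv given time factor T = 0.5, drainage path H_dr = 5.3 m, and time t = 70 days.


Using cv = T * H_dr^2 / t
H_dr^2 = 5.3^2 = 28.09
cv = 0.5 * 28.09 / 70
cv = 0.20064 m^2/day


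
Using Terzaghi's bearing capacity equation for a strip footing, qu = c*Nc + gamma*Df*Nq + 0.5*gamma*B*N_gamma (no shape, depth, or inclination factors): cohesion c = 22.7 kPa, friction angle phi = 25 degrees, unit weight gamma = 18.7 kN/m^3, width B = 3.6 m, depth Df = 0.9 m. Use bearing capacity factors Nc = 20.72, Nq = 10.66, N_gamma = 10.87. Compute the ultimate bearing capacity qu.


Compute qu = c*Nc + gamma*Df*Nq + 0.5*gamma*B*N_gamma
Term 1: 22.7 * 20.72 = 470.344
Term 2: 18.7 * 0.9 * 10.66 = 179.4078
Term 3: 0.5 * 18.7 * 3.6 * 10.87 = 365.8842
qu = 470.344 + 179.4078 + 365.8842
qu = 1015.64 kPa


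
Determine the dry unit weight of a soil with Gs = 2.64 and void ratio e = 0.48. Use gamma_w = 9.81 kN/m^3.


Result: 17.499 kN/m^3

Derivation:
Using gamma_d = Gs * gamma_w / (1 + e)
gamma_d = 2.64 * 9.81 / (1 + 0.48)
gamma_d = 2.64 * 9.81 / 1.48
gamma_d = 17.499 kN/m^3


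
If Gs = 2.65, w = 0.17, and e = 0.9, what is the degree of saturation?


Using S = Gs * w / e
S = 2.65 * 0.17 / 0.9
S = 0.5006


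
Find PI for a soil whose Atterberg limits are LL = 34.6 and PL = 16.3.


Using PI = LL - PL
PI = 34.6 - 16.3
PI = 18.3


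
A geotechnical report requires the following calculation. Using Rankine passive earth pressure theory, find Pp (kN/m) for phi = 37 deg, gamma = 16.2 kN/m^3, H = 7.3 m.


Compute passive earth pressure coefficient:
Kp = tan^2(45 + phi/2) = tan^2(63.5) = 4.022791
Compute passive force:
Pp = 0.5 * Kp * gamma * H^2
Pp = 0.5 * 4.022791 * 16.2 * 7.3^2
Pp = 1736.43 kN/m


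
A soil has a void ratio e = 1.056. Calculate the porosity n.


Result: 0.5136

Derivation:
Using the relation n = e / (1 + e)
n = 1.056 / (1 + 1.056)
n = 1.056 / 2.056
n = 0.5136


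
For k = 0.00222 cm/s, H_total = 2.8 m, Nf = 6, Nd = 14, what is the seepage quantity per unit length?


Result: 2.664e-05 m^3/s per m

Derivation:
Convert k to m/s for unit consistency with H:
k = 0.00222 cm/s = 0.00222 / 100 m/s = 2.22e-05 m/s
Using q = k * H * Nf / Nd
Nf / Nd = 6 / 14 = 0.4286
q = 2.22e-05 * 2.8 * 0.4286
q = 2.664e-05 m^3/s per m


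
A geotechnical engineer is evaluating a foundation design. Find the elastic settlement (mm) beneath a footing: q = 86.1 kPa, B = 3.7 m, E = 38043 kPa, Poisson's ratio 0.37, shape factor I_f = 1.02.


Using Se = q * B * (1 - nu^2) * I_f / E
1 - nu^2 = 1 - 0.37^2 = 0.8631
Se = 86.1 * 3.7 * 0.8631 * 1.02 / 38043
Se = 0.007372 m
Convert to mm: Se = 0.007372 * 1000 = 7.372 mm


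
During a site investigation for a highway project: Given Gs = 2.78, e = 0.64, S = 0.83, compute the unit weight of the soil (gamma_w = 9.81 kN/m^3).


Using gamma = gamma_w * (Gs + S*e) / (1 + e)
Numerator: Gs + S*e = 2.78 + 0.83*0.64 = 3.3112
Denominator: 1 + e = 1 + 0.64 = 1.64
gamma = 9.81 * 3.3112 / 1.64
gamma = 19.807 kN/m^3


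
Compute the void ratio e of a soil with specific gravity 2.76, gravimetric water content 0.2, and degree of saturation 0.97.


Result: 0.5691

Derivation:
Using the relation e = Gs * w / S
e = 2.76 * 0.2 / 0.97
e = 0.5691


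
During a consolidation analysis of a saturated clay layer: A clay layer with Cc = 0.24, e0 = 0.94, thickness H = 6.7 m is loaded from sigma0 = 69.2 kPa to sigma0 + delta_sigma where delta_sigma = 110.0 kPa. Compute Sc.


Using Sc = Cc * H / (1 + e0) * log10((sigma0 + delta_sigma) / sigma0)
Stress ratio = (69.2 + 110.0) / 69.2 = 2.5896
log10(2.5896) = 0.413232
Cc * H / (1 + e0) = 0.24 * 6.7 / (1 + 0.94) = 0.828866
Sc = 0.828866 * 0.413232
Sc = 0.3425 m


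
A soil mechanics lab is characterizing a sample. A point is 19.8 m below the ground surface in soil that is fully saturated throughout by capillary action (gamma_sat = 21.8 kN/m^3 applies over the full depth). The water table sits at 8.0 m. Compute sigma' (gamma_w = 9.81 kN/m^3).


Total stress = gamma_sat * depth
sigma = 21.8 * 19.8 = 431.64 kPa
Pore water pressure u = gamma_w * (depth - d_wt)
u = 9.81 * (19.8 - 8.0) = 115.758 kPa
Effective stress = sigma - u
sigma' = 431.64 - 115.758 = 315.88 kPa


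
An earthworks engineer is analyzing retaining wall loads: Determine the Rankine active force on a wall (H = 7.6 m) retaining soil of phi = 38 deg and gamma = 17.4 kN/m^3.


Compute active earth pressure coefficient:
Ka = tan^2(45 - phi/2) = tan^2(26.0) = 0.237883
Compute active force:
Pa = 0.5 * Ka * gamma * H^2
Pa = 0.5 * 0.237883 * 17.4 * 7.6^2
Pa = 119.54 kN/m


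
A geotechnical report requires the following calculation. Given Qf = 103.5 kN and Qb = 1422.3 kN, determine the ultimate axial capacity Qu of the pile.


Result: 1525.8 kN

Derivation:
Using Qu = Qf + Qb
Qu = 103.5 + 1422.3
Qu = 1525.8 kN


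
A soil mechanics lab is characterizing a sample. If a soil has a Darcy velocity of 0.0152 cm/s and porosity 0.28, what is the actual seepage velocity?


Result: 0.05429 cm/s

Derivation:
Using v_s = v_d / n
v_s = 0.0152 / 0.28
v_s = 0.05429 cm/s


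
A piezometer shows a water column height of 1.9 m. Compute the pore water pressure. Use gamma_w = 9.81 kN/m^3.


Result: 18.64 kPa

Derivation:
Using u = gamma_w * h_w
u = 9.81 * 1.9
u = 18.64 kPa


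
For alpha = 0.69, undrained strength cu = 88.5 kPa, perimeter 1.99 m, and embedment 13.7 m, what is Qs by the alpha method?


Using Qs = alpha * cu * perimeter * L
Qs = 0.69 * 88.5 * 1.99 * 13.7
Qs = 1664.82 kN


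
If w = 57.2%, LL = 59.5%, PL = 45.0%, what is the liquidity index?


First compute the plasticity index:
PI = LL - PL = 59.5 - 45.0 = 14.5
Then compute the liquidity index:
LI = (w - PL) / PI
LI = (57.2 - 45.0) / 14.5
LI = 0.841


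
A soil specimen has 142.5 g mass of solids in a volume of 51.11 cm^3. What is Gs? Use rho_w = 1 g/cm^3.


Result: 2.788

Derivation:
Using Gs = m_s / (V_s * rho_w)
Since rho_w = 1 g/cm^3:
Gs = 142.5 / 51.11
Gs = 2.788


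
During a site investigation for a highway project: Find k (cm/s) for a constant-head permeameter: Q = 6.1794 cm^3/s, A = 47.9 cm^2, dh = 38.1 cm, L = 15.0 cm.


Compute hydraulic gradient:
i = dh / L = 38.1 / 15.0 = 2.54
Then apply Darcy's law:
k = Q / (A * i)
k = 6.1794 / (47.9 * 2.54)
k = 6.1794 / 121.666
k = 0.05079 cm/s


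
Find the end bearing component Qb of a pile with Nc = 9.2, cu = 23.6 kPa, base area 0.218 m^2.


Using Qb = Nc * cu * Ab
Qb = 9.2 * 23.6 * 0.218
Qb = 47.33 kN


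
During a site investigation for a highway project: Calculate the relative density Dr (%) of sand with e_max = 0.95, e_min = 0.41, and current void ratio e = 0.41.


Using Dr = (e_max - e) / (e_max - e_min) * 100
e_max - e = 0.95 - 0.41 = 0.54
e_max - e_min = 0.95 - 0.41 = 0.54
Dr = 0.54 / 0.54 * 100
Dr = 100.0 %


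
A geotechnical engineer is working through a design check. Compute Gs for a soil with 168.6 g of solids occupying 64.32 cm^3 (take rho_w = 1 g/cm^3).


Result: 2.621

Derivation:
Using Gs = m_s / (V_s * rho_w)
Since rho_w = 1 g/cm^3:
Gs = 168.6 / 64.32
Gs = 2.621


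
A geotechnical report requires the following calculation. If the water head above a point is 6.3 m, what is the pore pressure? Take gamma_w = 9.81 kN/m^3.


Using u = gamma_w * h_w
u = 9.81 * 6.3
u = 61.8 kPa


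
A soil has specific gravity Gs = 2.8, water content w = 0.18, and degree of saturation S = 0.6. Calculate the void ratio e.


Result: 0.84

Derivation:
Using the relation e = Gs * w / S
e = 2.8 * 0.18 / 0.6
e = 0.84


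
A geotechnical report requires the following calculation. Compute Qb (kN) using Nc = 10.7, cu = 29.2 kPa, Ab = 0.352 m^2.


Result: 109.98 kN

Derivation:
Using Qb = Nc * cu * Ab
Qb = 10.7 * 29.2 * 0.352
Qb = 109.98 kN


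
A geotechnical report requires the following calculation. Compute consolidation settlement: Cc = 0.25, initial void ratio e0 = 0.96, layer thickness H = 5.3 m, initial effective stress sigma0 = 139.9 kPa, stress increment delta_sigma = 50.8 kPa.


Using Sc = Cc * H / (1 + e0) * log10((sigma0 + delta_sigma) / sigma0)
Stress ratio = (139.9 + 50.8) / 139.9 = 1.36312
log10(1.36312) = 0.134533
Cc * H / (1 + e0) = 0.25 * 5.3 / (1 + 0.96) = 0.67602
Sc = 0.67602 * 0.134533
Sc = 0.0909 m


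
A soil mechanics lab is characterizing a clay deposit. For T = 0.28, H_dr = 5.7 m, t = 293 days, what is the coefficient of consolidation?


Result: 0.03105 m^2/day

Derivation:
Using cv = T * H_dr^2 / t
H_dr^2 = 5.7^2 = 32.49
cv = 0.28 * 32.49 / 293
cv = 0.03105 m^2/day


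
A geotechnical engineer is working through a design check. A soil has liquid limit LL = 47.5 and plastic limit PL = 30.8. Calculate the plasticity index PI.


Result: 16.7

Derivation:
Using PI = LL - PL
PI = 47.5 - 30.8
PI = 16.7


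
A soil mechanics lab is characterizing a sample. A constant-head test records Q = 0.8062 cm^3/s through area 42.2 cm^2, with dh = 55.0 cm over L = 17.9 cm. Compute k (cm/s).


Result: 0.006218 cm/s

Derivation:
Compute hydraulic gradient:
i = dh / L = 55.0 / 17.9 = 3.07263
Then apply Darcy's law:
k = Q / (A * i)
k = 0.8062 / (42.2 * 3.07263)
k = 0.8062 / 129.665
k = 0.006218 cm/s


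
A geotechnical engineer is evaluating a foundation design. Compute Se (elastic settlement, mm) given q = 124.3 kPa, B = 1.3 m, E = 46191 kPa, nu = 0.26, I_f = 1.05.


Using Se = q * B * (1 - nu^2) * I_f / E
1 - nu^2 = 1 - 0.26^2 = 0.9324
Se = 124.3 * 1.3 * 0.9324 * 1.05 / 46191
Se = 0.003425 m
Convert to mm: Se = 0.003425 * 1000 = 3.425 mm


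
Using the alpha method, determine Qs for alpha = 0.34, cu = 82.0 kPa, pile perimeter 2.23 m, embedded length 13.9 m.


Using Qs = alpha * cu * perimeter * L
Qs = 0.34 * 82.0 * 2.23 * 13.9
Qs = 864.2 kN


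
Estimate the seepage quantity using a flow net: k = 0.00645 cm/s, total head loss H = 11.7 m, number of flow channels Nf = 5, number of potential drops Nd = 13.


Convert k to m/s for unit consistency with H:
k = 0.00645 cm/s = 0.00645 / 100 m/s = 6.45e-05 m/s
Using q = k * H * Nf / Nd
Nf / Nd = 5 / 13 = 0.3846
q = 6.45e-05 * 11.7 * 0.3846
q = 0.0002902 m^3/s per m


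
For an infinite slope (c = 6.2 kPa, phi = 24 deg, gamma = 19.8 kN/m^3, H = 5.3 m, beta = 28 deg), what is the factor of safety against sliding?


Using Fs = c / (gamma*H*sin(beta)*cos(beta)) + tan(phi)/tan(beta)
Cohesion contribution = 6.2 / (19.8*5.3*sin(28)*cos(28))
Cohesion contribution = 0.14253
Friction contribution = tan(24)/tan(28) = 0.837353
Fs = 0.14253 + 0.837353
Fs = 0.98


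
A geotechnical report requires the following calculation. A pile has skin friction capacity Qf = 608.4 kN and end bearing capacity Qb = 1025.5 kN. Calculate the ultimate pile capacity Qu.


Using Qu = Qf + Qb
Qu = 608.4 + 1025.5
Qu = 1633.9 kN


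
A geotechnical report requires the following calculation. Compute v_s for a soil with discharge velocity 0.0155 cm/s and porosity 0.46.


Result: 0.0337 cm/s

Derivation:
Using v_s = v_d / n
v_s = 0.0155 / 0.46
v_s = 0.0337 cm/s


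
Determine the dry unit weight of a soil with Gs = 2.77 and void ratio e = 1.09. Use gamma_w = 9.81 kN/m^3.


Using gamma_d = Gs * gamma_w / (1 + e)
gamma_d = 2.77 * 9.81 / (1 + 1.09)
gamma_d = 2.77 * 9.81 / 2.09
gamma_d = 13.002 kN/m^3


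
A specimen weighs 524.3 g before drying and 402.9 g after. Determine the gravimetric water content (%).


Result: 30.13 %

Derivation:
Using w = (m_wet - m_dry) / m_dry * 100
m_wet - m_dry = 524.3 - 402.9 = 121.4 g
w = 121.4 / 402.9 * 100
w = 30.13 %


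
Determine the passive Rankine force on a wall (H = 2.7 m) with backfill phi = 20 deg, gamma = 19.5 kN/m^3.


Compute passive earth pressure coefficient:
Kp = tan^2(45 + phi/2) = tan^2(55.0) = 2.039607
Compute passive force:
Pp = 0.5 * Kp * gamma * H^2
Pp = 0.5 * 2.039607 * 19.5 * 2.7^2
Pp = 144.97 kN/m


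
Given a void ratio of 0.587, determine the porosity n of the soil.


Result: 0.3699

Derivation:
Using the relation n = e / (1 + e)
n = 0.587 / (1 + 0.587)
n = 0.587 / 1.587
n = 0.3699


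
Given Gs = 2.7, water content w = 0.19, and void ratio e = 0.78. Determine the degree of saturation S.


Result: 0.6577

Derivation:
Using S = Gs * w / e
S = 2.7 * 0.19 / 0.78
S = 0.6577


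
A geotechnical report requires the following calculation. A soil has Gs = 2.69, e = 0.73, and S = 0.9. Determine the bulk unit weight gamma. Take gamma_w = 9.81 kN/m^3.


Using gamma = gamma_w * (Gs + S*e) / (1 + e)
Numerator: Gs + S*e = 2.69 + 0.9*0.73 = 3.347
Denominator: 1 + e = 1 + 0.73 = 1.73
gamma = 9.81 * 3.347 / 1.73
gamma = 18.979 kN/m^3


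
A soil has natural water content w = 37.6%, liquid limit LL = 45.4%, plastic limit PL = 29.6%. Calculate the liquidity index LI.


Result: 0.506

Derivation:
First compute the plasticity index:
PI = LL - PL = 45.4 - 29.6 = 15.8
Then compute the liquidity index:
LI = (w - PL) / PI
LI = (37.6 - 29.6) / 15.8
LI = 0.506


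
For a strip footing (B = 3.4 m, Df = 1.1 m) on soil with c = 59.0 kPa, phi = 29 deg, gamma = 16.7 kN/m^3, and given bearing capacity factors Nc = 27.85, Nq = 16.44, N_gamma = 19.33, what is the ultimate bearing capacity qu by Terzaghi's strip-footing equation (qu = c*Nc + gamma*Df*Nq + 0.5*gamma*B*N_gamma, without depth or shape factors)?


Compute qu = c*Nc + gamma*Df*Nq + 0.5*gamma*B*N_gamma
Term 1: 59.0 * 27.85 = 1643.15
Term 2: 16.7 * 1.1 * 16.44 = 302.0028
Term 3: 0.5 * 16.7 * 3.4 * 19.33 = 548.7787
qu = 1643.15 + 302.0028 + 548.7787
qu = 2493.93 kPa


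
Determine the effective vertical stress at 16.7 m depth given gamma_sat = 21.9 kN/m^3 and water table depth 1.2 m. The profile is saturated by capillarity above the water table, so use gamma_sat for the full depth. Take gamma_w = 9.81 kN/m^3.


Total stress = gamma_sat * depth
sigma = 21.9 * 16.7 = 365.73 kPa
Pore water pressure u = gamma_w * (depth - d_wt)
u = 9.81 * (16.7 - 1.2) = 152.055 kPa
Effective stress = sigma - u
sigma' = 365.73 - 152.055 = 213.68 kPa


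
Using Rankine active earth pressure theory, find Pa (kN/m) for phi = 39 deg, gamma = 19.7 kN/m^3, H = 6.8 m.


Result: 103.62 kN/m

Derivation:
Compute active earth pressure coefficient:
Ka = tan^2(45 - phi/2) = tan^2(25.5) = 0.227506
Compute active force:
Pa = 0.5 * Ka * gamma * H^2
Pa = 0.5 * 0.227506 * 19.7 * 6.8^2
Pa = 103.62 kN/m


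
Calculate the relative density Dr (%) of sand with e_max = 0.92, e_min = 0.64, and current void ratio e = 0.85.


Result: 25.0 %

Derivation:
Using Dr = (e_max - e) / (e_max - e_min) * 100
e_max - e = 0.92 - 0.85 = 0.07
e_max - e_min = 0.92 - 0.64 = 0.28
Dr = 0.07 / 0.28 * 100
Dr = 25.0 %


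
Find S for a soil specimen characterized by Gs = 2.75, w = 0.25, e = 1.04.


Using S = Gs * w / e
S = 2.75 * 0.25 / 1.04
S = 0.6611


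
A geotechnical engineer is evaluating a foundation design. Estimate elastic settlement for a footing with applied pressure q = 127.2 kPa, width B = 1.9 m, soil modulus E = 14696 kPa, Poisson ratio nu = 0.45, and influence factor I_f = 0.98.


Result: 12.853 mm

Derivation:
Using Se = q * B * (1 - nu^2) * I_f / E
1 - nu^2 = 1 - 0.45^2 = 0.7975
Se = 127.2 * 1.9 * 0.7975 * 0.98 / 14696
Se = 0.012853 m
Convert to mm: Se = 0.012853 * 1000 = 12.853 mm


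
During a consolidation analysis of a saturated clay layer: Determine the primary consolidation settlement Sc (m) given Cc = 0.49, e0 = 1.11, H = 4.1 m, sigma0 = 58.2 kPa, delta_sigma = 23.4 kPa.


Using Sc = Cc * H / (1 + e0) * log10((sigma0 + delta_sigma) / sigma0)
Stress ratio = (58.2 + 23.4) / 58.2 = 1.40206
log10(1.40206) = 0.146767
Cc * H / (1 + e0) = 0.49 * 4.1 / (1 + 1.11) = 0.952133
Sc = 0.952133 * 0.146767
Sc = 0.1397 m


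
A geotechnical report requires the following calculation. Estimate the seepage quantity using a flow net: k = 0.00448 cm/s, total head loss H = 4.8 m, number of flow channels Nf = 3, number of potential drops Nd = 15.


Convert k to m/s for unit consistency with H:
k = 0.00448 cm/s = 0.00448 / 100 m/s = 4.48e-05 m/s
Using q = k * H * Nf / Nd
Nf / Nd = 3 / 15 = 0.2
q = 4.48e-05 * 4.8 * 0.2
q = 4.301e-05 m^3/s per m


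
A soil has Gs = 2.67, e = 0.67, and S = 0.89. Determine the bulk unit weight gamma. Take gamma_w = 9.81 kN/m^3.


Result: 19.187 kN/m^3

Derivation:
Using gamma = gamma_w * (Gs + S*e) / (1 + e)
Numerator: Gs + S*e = 2.67 + 0.89*0.67 = 3.2663
Denominator: 1 + e = 1 + 0.67 = 1.67
gamma = 9.81 * 3.2663 / 1.67
gamma = 19.187 kN/m^3


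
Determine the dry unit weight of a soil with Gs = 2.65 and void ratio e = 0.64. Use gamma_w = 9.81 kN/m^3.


Result: 15.852 kN/m^3

Derivation:
Using gamma_d = Gs * gamma_w / (1 + e)
gamma_d = 2.65 * 9.81 / (1 + 0.64)
gamma_d = 2.65 * 9.81 / 1.64
gamma_d = 15.852 kN/m^3


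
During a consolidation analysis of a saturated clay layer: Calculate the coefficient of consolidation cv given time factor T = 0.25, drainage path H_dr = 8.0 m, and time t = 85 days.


Using cv = T * H_dr^2 / t
H_dr^2 = 8.0^2 = 64.0
cv = 0.25 * 64.0 / 85
cv = 0.18824 m^2/day


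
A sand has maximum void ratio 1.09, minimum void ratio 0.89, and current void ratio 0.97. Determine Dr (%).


Using Dr = (e_max - e) / (e_max - e_min) * 100
e_max - e = 1.09 - 0.97 = 0.12
e_max - e_min = 1.09 - 0.89 = 0.2
Dr = 0.12 / 0.2 * 100
Dr = 60.0 %


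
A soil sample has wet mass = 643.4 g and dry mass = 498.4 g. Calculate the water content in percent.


Result: 29.09 %

Derivation:
Using w = (m_wet - m_dry) / m_dry * 100
m_wet - m_dry = 643.4 - 498.4 = 145.0 g
w = 145.0 / 498.4 * 100
w = 29.09 %


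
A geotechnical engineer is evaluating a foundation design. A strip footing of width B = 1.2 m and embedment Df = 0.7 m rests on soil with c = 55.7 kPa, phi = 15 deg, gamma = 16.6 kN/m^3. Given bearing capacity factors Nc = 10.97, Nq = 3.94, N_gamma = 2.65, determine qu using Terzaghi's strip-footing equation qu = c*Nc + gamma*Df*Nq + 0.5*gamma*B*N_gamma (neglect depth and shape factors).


Compute qu = c*Nc + gamma*Df*Nq + 0.5*gamma*B*N_gamma
Term 1: 55.7 * 10.97 = 611.029
Term 2: 16.6 * 0.7 * 3.94 = 45.7828
Term 3: 0.5 * 16.6 * 1.2 * 2.65 = 26.394
qu = 611.029 + 45.7828 + 26.394
qu = 683.21 kPa


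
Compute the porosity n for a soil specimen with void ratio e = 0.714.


Result: 0.4166

Derivation:
Using the relation n = e / (1 + e)
n = 0.714 / (1 + 0.714)
n = 0.714 / 1.714
n = 0.4166


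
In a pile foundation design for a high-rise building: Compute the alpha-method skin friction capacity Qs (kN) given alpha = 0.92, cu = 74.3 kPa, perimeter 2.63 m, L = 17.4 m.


Using Qs = alpha * cu * perimeter * L
Qs = 0.92 * 74.3 * 2.63 * 17.4
Qs = 3128.11 kN


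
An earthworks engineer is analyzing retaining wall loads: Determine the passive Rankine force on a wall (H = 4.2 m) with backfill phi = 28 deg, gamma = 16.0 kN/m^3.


Compute passive earth pressure coefficient:
Kp = tan^2(45 + phi/2) = tan^2(59.0) = 2.769826
Compute passive force:
Pp = 0.5 * Kp * gamma * H^2
Pp = 0.5 * 2.769826 * 16.0 * 4.2^2
Pp = 390.88 kN/m


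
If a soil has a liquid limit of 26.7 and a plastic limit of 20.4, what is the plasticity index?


Result: 6.3

Derivation:
Using PI = LL - PL
PI = 26.7 - 20.4
PI = 6.3


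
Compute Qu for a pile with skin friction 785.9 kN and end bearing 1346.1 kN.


Result: 2132.0 kN

Derivation:
Using Qu = Qf + Qb
Qu = 785.9 + 1346.1
Qu = 2132.0 kN


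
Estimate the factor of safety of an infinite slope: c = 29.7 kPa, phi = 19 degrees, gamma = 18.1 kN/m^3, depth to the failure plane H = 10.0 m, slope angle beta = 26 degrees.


Using Fs = c / (gamma*H*sin(beta)*cos(beta)) + tan(phi)/tan(beta)
Cohesion contribution = 29.7 / (18.1*10.0*sin(26)*cos(26))
Cohesion contribution = 0.416462
Friction contribution = tan(19)/tan(26) = 0.705976
Fs = 0.416462 + 0.705976
Fs = 1.122


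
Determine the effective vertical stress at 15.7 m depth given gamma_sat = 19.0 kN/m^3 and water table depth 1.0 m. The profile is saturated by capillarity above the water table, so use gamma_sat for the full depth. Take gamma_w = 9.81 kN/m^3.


Result: 154.09 kPa

Derivation:
Total stress = gamma_sat * depth
sigma = 19.0 * 15.7 = 298.3 kPa
Pore water pressure u = gamma_w * (depth - d_wt)
u = 9.81 * (15.7 - 1.0) = 144.207 kPa
Effective stress = sigma - u
sigma' = 298.3 - 144.207 = 154.09 kPa


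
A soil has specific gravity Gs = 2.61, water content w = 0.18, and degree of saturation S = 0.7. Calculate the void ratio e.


Using the relation e = Gs * w / S
e = 2.61 * 0.18 / 0.7
e = 0.6711


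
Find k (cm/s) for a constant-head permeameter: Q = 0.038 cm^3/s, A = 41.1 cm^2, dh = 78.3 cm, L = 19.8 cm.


Compute hydraulic gradient:
i = dh / L = 78.3 / 19.8 = 3.95455
Then apply Darcy's law:
k = Q / (A * i)
k = 0.038 / (41.1 * 3.95455)
k = 0.038 / 162.532
k = 0.000234 cm/s


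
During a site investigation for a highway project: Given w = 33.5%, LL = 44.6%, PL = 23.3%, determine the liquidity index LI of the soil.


First compute the plasticity index:
PI = LL - PL = 44.6 - 23.3 = 21.3
Then compute the liquidity index:
LI = (w - PL) / PI
LI = (33.5 - 23.3) / 21.3
LI = 0.479


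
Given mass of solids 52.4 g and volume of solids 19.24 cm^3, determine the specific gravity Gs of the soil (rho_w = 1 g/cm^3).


Result: 2.723

Derivation:
Using Gs = m_s / (V_s * rho_w)
Since rho_w = 1 g/cm^3:
Gs = 52.4 / 19.24
Gs = 2.723


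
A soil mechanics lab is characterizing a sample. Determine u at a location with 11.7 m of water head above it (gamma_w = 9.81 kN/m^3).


Using u = gamma_w * h_w
u = 9.81 * 11.7
u = 114.78 kPa


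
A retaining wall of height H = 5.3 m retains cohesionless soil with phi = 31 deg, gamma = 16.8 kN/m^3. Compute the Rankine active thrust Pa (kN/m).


Compute active earth pressure coefficient:
Ka = tan^2(45 - phi/2) = tan^2(29.5) = 0.320099
Compute active force:
Pa = 0.5 * Ka * gamma * H^2
Pa = 0.5 * 0.320099 * 16.8 * 5.3^2
Pa = 75.53 kN/m


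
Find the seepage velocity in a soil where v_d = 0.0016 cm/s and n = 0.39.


Result: 0.0041 cm/s

Derivation:
Using v_s = v_d / n
v_s = 0.0016 / 0.39
v_s = 0.0041 cm/s


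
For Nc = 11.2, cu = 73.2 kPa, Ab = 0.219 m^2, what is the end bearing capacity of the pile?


Using Qb = Nc * cu * Ab
Qb = 11.2 * 73.2 * 0.219
Qb = 179.54 kN


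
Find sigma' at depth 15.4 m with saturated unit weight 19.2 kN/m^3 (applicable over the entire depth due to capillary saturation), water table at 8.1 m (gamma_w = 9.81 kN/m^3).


Result: 224.07 kPa

Derivation:
Total stress = gamma_sat * depth
sigma = 19.2 * 15.4 = 295.68 kPa
Pore water pressure u = gamma_w * (depth - d_wt)
u = 9.81 * (15.4 - 8.1) = 71.613 kPa
Effective stress = sigma - u
sigma' = 295.68 - 71.613 = 224.07 kPa


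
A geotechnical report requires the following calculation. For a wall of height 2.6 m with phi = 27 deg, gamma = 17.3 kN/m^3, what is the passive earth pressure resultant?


Compute passive earth pressure coefficient:
Kp = tan^2(45 + phi/2) = tan^2(58.5) = 2.66294
Compute passive force:
Pp = 0.5 * Kp * gamma * H^2
Pp = 0.5 * 2.66294 * 17.3 * 2.6^2
Pp = 155.71 kN/m


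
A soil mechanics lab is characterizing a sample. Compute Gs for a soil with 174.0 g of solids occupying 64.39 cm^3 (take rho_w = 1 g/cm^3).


Using Gs = m_s / (V_s * rho_w)
Since rho_w = 1 g/cm^3:
Gs = 174.0 / 64.39
Gs = 2.702


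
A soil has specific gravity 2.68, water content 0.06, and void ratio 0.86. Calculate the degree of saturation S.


Using S = Gs * w / e
S = 2.68 * 0.06 / 0.86
S = 0.187


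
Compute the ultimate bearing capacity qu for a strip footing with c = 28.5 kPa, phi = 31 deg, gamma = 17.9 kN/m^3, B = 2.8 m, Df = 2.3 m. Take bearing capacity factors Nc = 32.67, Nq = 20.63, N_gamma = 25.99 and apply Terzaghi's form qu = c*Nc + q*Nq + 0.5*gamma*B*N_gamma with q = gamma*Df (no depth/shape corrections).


Compute qu = c*Nc + gamma*Df*Nq + 0.5*gamma*B*N_gamma
Term 1: 28.5 * 32.67 = 931.095
Term 2: 17.9 * 2.3 * 20.63 = 849.3371
Term 3: 0.5 * 17.9 * 2.8 * 25.99 = 651.3094
qu = 931.095 + 849.3371 + 651.3094
qu = 2431.74 kPa


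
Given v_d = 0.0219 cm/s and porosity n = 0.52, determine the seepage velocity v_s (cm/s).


Using v_s = v_d / n
v_s = 0.0219 / 0.52
v_s = 0.04212 cm/s


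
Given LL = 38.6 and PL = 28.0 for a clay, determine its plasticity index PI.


Using PI = LL - PL
PI = 38.6 - 28.0
PI = 10.6


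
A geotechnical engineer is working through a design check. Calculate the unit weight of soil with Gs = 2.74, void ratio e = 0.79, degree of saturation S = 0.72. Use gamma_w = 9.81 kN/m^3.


Using gamma = gamma_w * (Gs + S*e) / (1 + e)
Numerator: Gs + S*e = 2.74 + 0.72*0.79 = 3.3088
Denominator: 1 + e = 1 + 0.79 = 1.79
gamma = 9.81 * 3.3088 / 1.79
gamma = 18.134 kN/m^3
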